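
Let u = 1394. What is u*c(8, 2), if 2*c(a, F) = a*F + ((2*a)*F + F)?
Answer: 34850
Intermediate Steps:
c(a, F) = F/2 + 3*F*a/2 (c(a, F) = (a*F + ((2*a)*F + F))/2 = (F*a + (2*F*a + F))/2 = (F*a + (F + 2*F*a))/2 = (F + 3*F*a)/2 = F/2 + 3*F*a/2)
u*c(8, 2) = 1394*((½)*2*(1 + 3*8)) = 1394*((½)*2*(1 + 24)) = 1394*((½)*2*25) = 1394*25 = 34850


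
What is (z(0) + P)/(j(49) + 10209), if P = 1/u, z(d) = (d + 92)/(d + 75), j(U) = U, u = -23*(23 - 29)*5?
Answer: 19/158700 ≈ 0.00011972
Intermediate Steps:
u = 690 (u = -23*(-6)*5 = 138*5 = 690)
z(d) = (92 + d)/(75 + d)
P = 1/690 ≈ 0.0014493
(z(0) + P)/(j(49) + 10209) = ((92 + 0)/(75 + 0) + 1/690)/(49 + 10209) = (92/75 + 1/690)/10258 = ((1/75)*92 + 1/690)*(1/10258) = (92/75 + 1/690)*(1/10258) = (4237/3450)*(1/10258) = 19/158700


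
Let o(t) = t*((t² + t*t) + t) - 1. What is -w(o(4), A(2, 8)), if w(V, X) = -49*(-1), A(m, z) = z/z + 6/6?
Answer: -49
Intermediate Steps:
o(t) = -1 + t*(t + 2*t²) (o(t) = t*((t² + t²) + t) - 1 = t*(2*t² + t) - 1 = t*(t + 2*t²) - 1 = -1 + t*(t + 2*t²))
A(m, z) = 2 (A(m, z) = 1 + 6*(⅙) = 1 + 1 = 2)
w(V, X) = 49
-w(o(4), A(2, 8)) = -1*49 = -49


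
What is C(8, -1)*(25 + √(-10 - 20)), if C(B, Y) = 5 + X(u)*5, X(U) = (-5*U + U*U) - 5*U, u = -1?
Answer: 1500 + 60*I*√30 ≈ 1500.0 + 328.63*I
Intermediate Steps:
X(U) = U² - 10*U (X(U) = (-5*U + U²) - 5*U = (U² - 5*U) - 5*U = U² - 10*U)
C(B, Y) = 60 (C(B, Y) = 5 - (-10 - 1)*5 = 5 - 1*(-11)*5 = 5 + 11*5 = 5 + 55 = 60)
C(8, -1)*(25 + √(-10 - 20)) = 60*(25 + √(-10 - 20)) = 60*(25 + √(-30)) = 60*(25 + I*√30) = 1500 + 60*I*√30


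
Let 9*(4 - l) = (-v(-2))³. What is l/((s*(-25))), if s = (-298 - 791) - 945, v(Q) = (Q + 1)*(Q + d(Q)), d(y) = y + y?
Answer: 14/25425 ≈ 0.00055064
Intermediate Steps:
d(y) = 2*y
v(Q) = 3*Q*(1 + Q) (v(Q) = (Q + 1)*(Q + 2*Q) = (1 + Q)*(3*Q) = 3*Q*(1 + Q))
s = -2034 (s = -1089 - 945 = -2034)
l = 28 (l = 4 - 216*(1 - 2)³/9 = 4 - (-3*(-2)*(-1))³/9 = 4 - (-1*6)³/9 = 4 - ⅑*(-6)³ = 4 - ⅑*(-216) = 4 + 24 = 28)
l/((s*(-25))) = 28/((-2034*(-25))) = 28/50850 = 28*(1/50850) = 14/25425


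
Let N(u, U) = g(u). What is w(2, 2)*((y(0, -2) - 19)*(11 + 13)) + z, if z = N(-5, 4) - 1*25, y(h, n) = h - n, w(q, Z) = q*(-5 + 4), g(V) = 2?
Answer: 793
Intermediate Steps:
N(u, U) = 2
w(q, Z) = -q (w(q, Z) = q*(-1) = -q)
z = -23 (z = 2 - 1*25 = 2 - 25 = -23)
w(2, 2)*((y(0, -2) - 19)*(11 + 13)) + z = (-1*2)*(((0 - 1*(-2)) - 19)*(11 + 13)) - 23 = -2*((0 + 2) - 19)*24 - 23 = -2*(2 - 19)*24 - 23 = -(-34)*24 - 23 = -2*(-408) - 23 = 816 - 23 = 793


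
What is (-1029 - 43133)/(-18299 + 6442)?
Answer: 622/167 ≈ 3.7246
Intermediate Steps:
(-1029 - 43133)/(-18299 + 6442) = -44162/(-11857) = -44162*(-1/11857) = 622/167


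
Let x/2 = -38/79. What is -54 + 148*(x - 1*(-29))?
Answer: 323554/79 ≈ 4095.6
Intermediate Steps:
x = -76/79 (x = 2*(-38/79) = -76/79 ≈ -0.96203)
-54 + 148*(x - 1*(-29)) = -54 + 148*(-76/79 - 1*(-29)) = -54 + 148*(-76/79 + 29) = -54 + 148*(2215/79) = -54 + 327820/79 = 323554/79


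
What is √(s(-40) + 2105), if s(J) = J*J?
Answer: √3705 ≈ 60.869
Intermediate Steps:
s(J) = J²
√(s(-40) + 2105) = √((-40)² + 2105) = √(1600 + 2105) = √3705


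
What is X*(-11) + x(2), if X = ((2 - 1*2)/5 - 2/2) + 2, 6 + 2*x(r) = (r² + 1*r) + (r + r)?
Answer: -9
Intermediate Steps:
x(r) = -3 + r²/2 + 3*r/2 (x(r) = -3 + ((r² + 1*r) + (r + r))/2 = -3 + ((r² + r) + 2*r)/2 = -3 + ((r + r²) + 2*r)/2 = -3 + (r² + 3*r)/2 = -3 + (r²/2 + 3*r/2) = -3 + r²/2 + 3*r/2)
X = 1 (X = ((2 - 2)*(⅕) - 2*½) + 2 = (0*(⅕) - 1) + 2 = (0 - 1) + 2 = -1 + 2 = 1)
X*(-11) + x(2) = 1*(-11) + (-3 + (½)*2² + (3/2)*2) = -11 + (-3 + (½)*4 + 3) = -11 + (-3 + 2 + 3) = -11 + 2 = -9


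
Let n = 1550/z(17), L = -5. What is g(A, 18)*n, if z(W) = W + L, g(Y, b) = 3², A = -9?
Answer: 2325/2 ≈ 1162.5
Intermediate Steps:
g(Y, b) = 9
z(W) = -5 + W (z(W) = W - 5 = -5 + W)
n = 775/6 (n = 1550/(-5 + 17) = 1550/12 = 1550*(1/12) = 775/6 ≈ 129.17)
g(A, 18)*n = 9*(775/6) = 2325/2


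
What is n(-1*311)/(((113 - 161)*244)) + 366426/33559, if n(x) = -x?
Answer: 4281144463/393043008 ≈ 10.892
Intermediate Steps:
n(-1*311)/(((113 - 161)*244)) + 366426/33559 = (-(-1)*311)/(((113 - 161)*244)) + 366426/33559 = (-1*(-311))/((-48*244)) + 366426*(1/33559) = 311/(-11712) + 366426/33559 = 311*(-1/11712) + 366426/33559 = -311/11712 + 366426/33559 = 4281144463/393043008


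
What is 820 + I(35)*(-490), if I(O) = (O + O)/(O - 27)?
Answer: -6935/2 ≈ -3467.5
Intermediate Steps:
I(O) = 2*O/(-27 + O) (I(O) = (2*O)/(-27 + O) = 2*O/(-27 + O))
820 + I(35)*(-490) = 820 + (2*35/(-27 + 35))*(-490) = 820 + (2*35/8)*(-490) = 820 + (2*35*(1/8))*(-490) = 820 + (35/4)*(-490) = 820 - 8575/2 = -6935/2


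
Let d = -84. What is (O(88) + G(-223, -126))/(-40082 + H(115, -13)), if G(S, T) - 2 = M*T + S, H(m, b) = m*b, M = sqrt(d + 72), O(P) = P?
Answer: 133/41577 + 84*I*sqrt(3)/13859 ≈ 0.0031989 + 0.010498*I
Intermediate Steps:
M = 2*I*sqrt(3) (M = sqrt(-84 + 72) = sqrt(-12) = 2*I*sqrt(3) ≈ 3.4641*I)
H(m, b) = b*m
G(S, T) = 2 + S + 2*I*T*sqrt(3) (G(S, T) = 2 + ((2*I*sqrt(3))*T + S) = 2 + (2*I*T*sqrt(3) + S) = 2 + (S + 2*I*T*sqrt(3)) = 2 + S + 2*I*T*sqrt(3))
(O(88) + G(-223, -126))/(-40082 + H(115, -13)) = (88 + (2 - 223 + 2*I*(-126)*sqrt(3)))/(-40082 - 13*115) = (88 + (2 - 223 - 252*I*sqrt(3)))/(-40082 - 1495) = (88 + (-221 - 252*I*sqrt(3)))/(-41577) = (-133 - 252*I*sqrt(3))*(-1/41577) = 133/41577 + 84*I*sqrt(3)/13859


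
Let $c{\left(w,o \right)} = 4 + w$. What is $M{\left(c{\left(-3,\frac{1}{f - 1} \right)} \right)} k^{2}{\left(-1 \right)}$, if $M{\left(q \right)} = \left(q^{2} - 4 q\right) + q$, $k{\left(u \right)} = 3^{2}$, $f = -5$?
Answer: $-162$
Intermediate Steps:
$k{\left(u \right)} = 9$
$M{\left(q \right)} = q^{2} - 3 q$
$M{\left(c{\left(-3,\frac{1}{f - 1} \right)} \right)} k^{2}{\left(-1 \right)} = \left(4 - 3\right) \left(-3 + \left(4 - 3\right)\right) 9^{2} = 1 \left(-3 + 1\right) 81 = 1 \left(-2\right) 81 = \left(-2\right) 81 = -162$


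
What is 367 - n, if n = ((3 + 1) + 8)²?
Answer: 223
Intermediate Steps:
n = 144 (n = (4 + 8)² = 12² = 144)
367 - n = 367 - 1*144 = 367 - 144 = 223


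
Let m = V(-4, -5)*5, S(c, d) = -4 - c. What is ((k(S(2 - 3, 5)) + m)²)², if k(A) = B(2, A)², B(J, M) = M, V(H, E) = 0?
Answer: 6561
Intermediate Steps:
k(A) = A²
m = 0 (m = 0*5 = 0)
((k(S(2 - 3, 5)) + m)²)² = (((-4 - (2 - 3))² + 0)²)² = (((-4 - 1*(-1))² + 0)²)² = (((-4 + 1)² + 0)²)² = (((-3)² + 0)²)² = ((9 + 0)²)² = (9²)² = 81² = 6561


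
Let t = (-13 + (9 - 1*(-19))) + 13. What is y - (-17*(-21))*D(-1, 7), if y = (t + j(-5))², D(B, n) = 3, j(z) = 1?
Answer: -230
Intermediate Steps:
t = 28 (t = (-13 + (9 + 19)) + 13 = (-13 + 28) + 13 = 15 + 13 = 28)
y = 841 (y = (28 + 1)² = 29² = 841)
y - (-17*(-21))*D(-1, 7) = 841 - (-17*(-21))*3 = 841 - 357*3 = 841 - 1*1071 = 841 - 1071 = -230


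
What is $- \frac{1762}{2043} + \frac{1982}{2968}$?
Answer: $- \frac{590195}{3031812} \approx -0.19467$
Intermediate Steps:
$- \frac{1762}{2043} + \frac{1982}{2968} = \left(-1762\right) \frac{1}{2043} + 1982 \cdot \frac{1}{2968} = - \frac{1762}{2043} + \frac{991}{1484} = - \frac{590195}{3031812}$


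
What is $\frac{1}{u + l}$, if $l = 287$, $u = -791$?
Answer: $- \frac{1}{504} \approx -0.0019841$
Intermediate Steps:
$\frac{1}{u + l} = \frac{1}{-791 + 287} = \frac{1}{-504} = - \frac{1}{504}$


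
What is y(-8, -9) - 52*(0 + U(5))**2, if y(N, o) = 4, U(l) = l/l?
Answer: -48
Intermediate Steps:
U(l) = 1
y(-8, -9) - 52*(0 + U(5))**2 = 4 - 52*(0 + 1)**2 = 4 - 52*1**2 = 4 - 52*1 = 4 - 52 = -48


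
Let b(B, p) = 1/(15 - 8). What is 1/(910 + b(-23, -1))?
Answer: 7/6371 ≈ 0.0010987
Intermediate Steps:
b(B, p) = ⅐ (b(B, p) = 1/7 = ⅐)
1/(910 + b(-23, -1)) = 1/(910 + ⅐) = 1/(6371/7) = 7/6371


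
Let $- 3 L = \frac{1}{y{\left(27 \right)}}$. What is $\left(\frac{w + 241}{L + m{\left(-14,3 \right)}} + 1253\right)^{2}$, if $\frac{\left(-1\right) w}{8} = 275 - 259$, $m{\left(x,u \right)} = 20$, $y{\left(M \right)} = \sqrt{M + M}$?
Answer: $\frac{59868452639819983}{37790971201} + \frac{497679744438 \sqrt{6}}{37790971201} \approx 1.5842 \cdot 10^{6}$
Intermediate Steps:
$y{\left(M \right)} = \sqrt{2} \sqrt{M}$ ($y{\left(M \right)} = \sqrt{2 M} = \sqrt{2} \sqrt{M}$)
$w = -128$ ($w = - 8 \left(275 - 259\right) = \left(-8\right) 16 = -128$)
$L = - \frac{\sqrt{6}}{54}$ ($L = - \frac{1}{3 \sqrt{2} \sqrt{27}} = - \frac{1}{3 \sqrt{2} \cdot 3 \sqrt{3}} = - \frac{1}{3 \cdot 3 \sqrt{6}} = - \frac{\frac{1}{18} \sqrt{6}}{3} = - \frac{\sqrt{6}}{54} \approx -0.045361$)
$\left(\frac{w + 241}{L + m{\left(-14,3 \right)}} + 1253\right)^{2} = \left(\frac{-128 + 241}{- \frac{\sqrt{6}}{54} + 20} + 1253\right)^{2} = \left(\frac{113}{20 - \frac{\sqrt{6}}{54}} + 1253\right)^{2} = \left(1253 + \frac{113}{20 - \frac{\sqrt{6}}{54}}\right)^{2}$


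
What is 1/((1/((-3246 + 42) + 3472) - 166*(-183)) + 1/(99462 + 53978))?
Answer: 10280480/312300459867 ≈ 3.2919e-5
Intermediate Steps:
1/((1/((-3246 + 42) + 3472) - 166*(-183)) + 1/(99462 + 53978)) = 1/((1/(-3204 + 3472) - 1*(-30378)) + 1/153440) = 1/((1/268 + 30378) + 1/153440) = 1/(8141305/268 + 1/153440) = 1/(312300459867/10280480) = 10280480/312300459867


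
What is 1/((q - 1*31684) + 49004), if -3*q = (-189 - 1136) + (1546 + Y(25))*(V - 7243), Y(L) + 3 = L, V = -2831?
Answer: 3/15849317 ≈ 1.8928e-7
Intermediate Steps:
Y(L) = -3 + L
q = 15797357/3 (q = -((-189 - 1136) + (1546 + (-3 + 25))*(-2831 - 7243))/3 = -(-1325 + (1546 + 22)*(-10074))/3 = -(-1325 + 1568*(-10074))/3 = -(-1325 - 15796032)/3 = -⅓*(-15797357) = 15797357/3 ≈ 5.2658e+6)
1/((q - 1*31684) + 49004) = 1/((15797357/3 - 1*31684) + 49004) = 1/((15797357/3 - 31684) + 49004) = 1/(15702305/3 + 49004) = 1/(15849317/3) = 3/15849317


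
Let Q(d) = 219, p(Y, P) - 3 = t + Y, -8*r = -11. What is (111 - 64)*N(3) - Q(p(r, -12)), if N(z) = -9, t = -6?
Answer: -642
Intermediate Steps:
r = 11/8 (r = -⅛*(-11) = 11/8 ≈ 1.3750)
p(Y, P) = -3 + Y (p(Y, P) = 3 + (-6 + Y) = -3 + Y)
(111 - 64)*N(3) - Q(p(r, -12)) = (111 - 64)*(-9) - 1*219 = 47*(-9) - 219 = -423 - 219 = -642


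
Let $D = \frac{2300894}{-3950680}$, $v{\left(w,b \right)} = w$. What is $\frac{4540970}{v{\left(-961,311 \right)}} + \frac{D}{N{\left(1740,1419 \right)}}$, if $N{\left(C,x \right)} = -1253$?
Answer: $- \frac{11239358373209833}{2378572080220} \approx -4725.3$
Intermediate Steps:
$D = - \frac{1150447}{1975340}$ ($D = 2300894 \left(- \frac{1}{3950680}\right) = - \frac{1150447}{1975340} \approx -0.5824$)
$\frac{4540970}{v{\left(-961,311 \right)}} + \frac{D}{N{\left(1740,1419 \right)}} = \frac{4540970}{-961} - \frac{1150447}{1975340 \left(-1253\right)} = 4540970 \left(- \frac{1}{961}\right) - - \frac{1150447}{2475101020} = - \frac{4540970}{961} + \frac{1150447}{2475101020} = - \frac{11239358373209833}{2378572080220}$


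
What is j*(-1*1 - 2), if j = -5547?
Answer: 16641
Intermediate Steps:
j*(-1*1 - 2) = -5547*(-1*1 - 2) = -5547*(-1 - 2) = -5547*(-3) = 16641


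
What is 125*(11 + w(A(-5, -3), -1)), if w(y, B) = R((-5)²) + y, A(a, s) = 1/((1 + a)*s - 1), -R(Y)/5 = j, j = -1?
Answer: 22125/11 ≈ 2011.4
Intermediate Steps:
R(Y) = 5 (R(Y) = -5*(-1) = 5)
A(a, s) = 1/(-1 + s*(1 + a)) (A(a, s) = 1/(s*(1 + a) - 1) = 1/(-1 + s*(1 + a)))
w(y, B) = 5 + y
125*(11 + w(A(-5, -3), -1)) = 125*(11 + (5 + 1/(-1 - 3 - 5*(-3)))) = 125*(11 + (5 + 1/(-1 - 3 + 15))) = 125*(11 + (5 + 1/11)) = 125*(11 + 56/11) = 125*(177/11) = 22125/11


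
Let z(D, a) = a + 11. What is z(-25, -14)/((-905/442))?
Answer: 1326/905 ≈ 1.4652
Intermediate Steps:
z(D, a) = 11 + a
z(-25, -14)/((-905/442)) = (11 - 14)/((-905/442)) = -3/((-905*1/442)) = -3/(-905/442) = -3*(-442/905) = 1326/905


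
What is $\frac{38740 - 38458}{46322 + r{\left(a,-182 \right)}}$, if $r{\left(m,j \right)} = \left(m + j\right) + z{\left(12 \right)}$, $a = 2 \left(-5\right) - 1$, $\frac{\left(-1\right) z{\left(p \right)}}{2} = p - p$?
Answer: $\frac{282}{46129} \approx 0.0061133$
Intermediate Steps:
$z{\left(p \right)} = 0$ ($z{\left(p \right)} = - 2 \left(p - p\right) = \left(-2\right) 0 = 0$)
$a = -11$ ($a = -10 - 1 = -11$)
$r{\left(m,j \right)} = j + m$ ($r{\left(m,j \right)} = \left(m + j\right) + 0 = \left(j + m\right) + 0 = j + m$)
$\frac{38740 - 38458}{46322 + r{\left(a,-182 \right)}} = \frac{38740 - 38458}{46322 - 193} = \frac{282}{46322 - 193} = \frac{282}{46129}$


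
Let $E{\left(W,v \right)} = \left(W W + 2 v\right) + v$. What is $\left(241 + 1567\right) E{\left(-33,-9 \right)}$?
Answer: $1920096$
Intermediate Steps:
$E{\left(W,v \right)} = W^{2} + 3 v$ ($E{\left(W,v \right)} = \left(W^{2} + 2 v\right) + v = W^{2} + 3 v$)
$\left(241 + 1567\right) E{\left(-33,-9 \right)} = \left(241 + 1567\right) \left(\left(-33\right)^{2} + 3 \left(-9\right)\right) = 1808 \left(1089 - 27\right) = 1808 \cdot 1062 = 1920096$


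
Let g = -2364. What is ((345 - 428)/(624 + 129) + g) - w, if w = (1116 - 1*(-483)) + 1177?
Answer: -3870503/753 ≈ -5140.1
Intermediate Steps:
w = 2776 (w = (1116 + 483) + 1177 = 1599 + 1177 = 2776)
((345 - 428)/(624 + 129) + g) - w = ((345 - 428)/(624 + 129) - 2364) - 1*2776 = (-83/753 - 2364) - 2776 = -1780175/753 - 2776 = -3870503/753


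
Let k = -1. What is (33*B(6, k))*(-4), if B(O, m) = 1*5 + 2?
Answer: -924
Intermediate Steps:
B(O, m) = 7 (B(O, m) = 5 + 2 = 7)
(33*B(6, k))*(-4) = (33*7)*(-4) = 231*(-4) = -924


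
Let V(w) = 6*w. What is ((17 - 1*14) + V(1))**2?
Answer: 81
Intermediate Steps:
((17 - 1*14) + V(1))**2 = ((17 - 1*14) + 6*1)**2 = ((17 - 14) + 6)**2 = (3 + 6)**2 = 9**2 = 81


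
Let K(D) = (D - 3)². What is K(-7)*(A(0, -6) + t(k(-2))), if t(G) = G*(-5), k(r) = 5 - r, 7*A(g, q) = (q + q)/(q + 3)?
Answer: -24100/7 ≈ -3442.9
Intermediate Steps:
A(g, q) = 2*q/(7*(3 + q)) (A(g, q) = ((q + q)/(q + 3))/7 = ((2*q)/(3 + q))/7 = (2*q/(3 + q))/7 = 2*q/(7*(3 + q)))
K(D) = (-3 + D)²
t(G) = -5*G
K(-7)*(A(0, -6) + t(k(-2))) = (-3 - 7)²*((2/7)*(-6)/(3 - 6) - 5*(5 - 1*(-2))) = (-10)²*((2/7)*(-6)/(-3) - 5*(5 + 2)) = 100*((2/7)*(-6)*(-⅓) - 5*7) = 100*(4/7 - 35) = 100*(-241/7) = -24100/7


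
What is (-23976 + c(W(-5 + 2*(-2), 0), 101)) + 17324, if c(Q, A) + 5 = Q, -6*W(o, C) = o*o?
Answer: -13341/2 ≈ -6670.5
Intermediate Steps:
W(o, C) = -o²/6 (W(o, C) = -o*o/6 = -o²/6)
c(Q, A) = -5 + Q
(-23976 + c(W(-5 + 2*(-2), 0), 101)) + 17324 = (-23976 + (-5 - (-5 + 2*(-2))²/6)) + 17324 = (-23976 + (-5 - (-5 - 4)²/6)) + 17324 = (-23976 + (-5 - ⅙*(-9)²)) + 17324 = (-23976 + (-5 - ⅙*81)) + 17324 = (-23976 + (-5 - 27/2)) + 17324 = (-23976 - 37/2) + 17324 = -47989/2 + 17324 = -13341/2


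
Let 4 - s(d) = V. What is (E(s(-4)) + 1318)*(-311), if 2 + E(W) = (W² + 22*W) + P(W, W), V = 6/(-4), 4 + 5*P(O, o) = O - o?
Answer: -9121319/20 ≈ -4.5607e+5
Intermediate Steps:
P(O, o) = -⅘ - o/5 + O/5 (P(O, o) = -⅘ + (O - o)/5 = -⅘ + (-o/5 + O/5) = -⅘ - o/5 + O/5)
V = -3/2 (V = 6*(-¼) = -3/2 ≈ -1.5000)
s(d) = 11/2 (s(d) = 4 - 1*(-3/2) = 4 + 3/2 = 11/2)
E(W) = -14/5 + W² + 22*W (E(W) = -2 + ((W² + 22*W) + (-⅘ - W/5 + W/5)) = -2 + ((W² + 22*W) - ⅘) = -2 + (-⅘ + W² + 22*W) = -14/5 + W² + 22*W)
(E(s(-4)) + 1318)*(-311) = ((-14/5 + (11/2)² + 22*(11/2)) + 1318)*(-311) = ((-14/5 + 121/4 + 121) + 1318)*(-311) = (2969/20 + 1318)*(-311) = (29329/20)*(-311) = -9121319/20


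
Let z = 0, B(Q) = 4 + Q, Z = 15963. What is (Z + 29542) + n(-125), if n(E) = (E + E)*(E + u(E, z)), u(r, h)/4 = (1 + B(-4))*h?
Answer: 76755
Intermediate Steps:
u(r, h) = 4*h (u(r, h) = 4*((1 + (4 - 4))*h) = 4*((1 + 0)*h) = 4*(1*h) = 4*h)
n(E) = 2*E² (n(E) = (E + E)*(E + 4*0) = (2*E)*(E + 0) = (2*E)*E = 2*E²)
(Z + 29542) + n(-125) = (15963 + 29542) + 2*(-125)² = 45505 + 2*15625 = 45505 + 31250 = 76755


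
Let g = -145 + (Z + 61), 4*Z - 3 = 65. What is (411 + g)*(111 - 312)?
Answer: -69144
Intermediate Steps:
Z = 17 (Z = ¾ + (¼)*65 = ¾ + 65/4 = 17)
g = -67 (g = -145 + (17 + 61) = -145 + 78 = -67)
(411 + g)*(111 - 312) = (411 - 67)*(111 - 312) = 344*(-201) = -69144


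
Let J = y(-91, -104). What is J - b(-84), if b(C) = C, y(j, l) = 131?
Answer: 215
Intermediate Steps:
J = 131
J - b(-84) = 131 - 1*(-84) = 131 + 84 = 215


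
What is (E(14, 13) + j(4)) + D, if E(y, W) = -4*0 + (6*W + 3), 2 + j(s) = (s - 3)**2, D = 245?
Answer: 325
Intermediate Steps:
j(s) = -2 + (-3 + s)**2 (j(s) = -2 + (s - 3)**2 = -2 + (-3 + s)**2)
E(y, W) = 3 + 6*W (E(y, W) = 0 + (3 + 6*W) = 3 + 6*W)
(E(14, 13) + j(4)) + D = ((3 + 6*13) + (-2 + (-3 + 4)**2)) + 245 = ((3 + 78) + (-2 + 1**2)) + 245 = (81 + (-2 + 1)) + 245 = (81 - 1) + 245 = 80 + 245 = 325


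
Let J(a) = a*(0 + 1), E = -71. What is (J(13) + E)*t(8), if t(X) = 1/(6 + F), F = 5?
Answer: -58/11 ≈ -5.2727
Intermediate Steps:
J(a) = a (J(a) = a*1 = a)
t(X) = 1/11 (t(X) = 1/(6 + 5) = 1/11)
(J(13) + E)*t(8) = (13 - 71)*(1/11) = -58*1/11 = -58/11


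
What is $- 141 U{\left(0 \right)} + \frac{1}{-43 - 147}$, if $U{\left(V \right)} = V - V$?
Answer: $- \frac{1}{190} \approx -0.0052632$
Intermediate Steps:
$U{\left(V \right)} = 0$
$- 141 U{\left(0 \right)} + \frac{1}{-43 - 147} = \left(-141\right) 0 + \frac{1}{-43 - 147} = 0 + \frac{1}{-190} = 0 - \frac{1}{190} = - \frac{1}{190}$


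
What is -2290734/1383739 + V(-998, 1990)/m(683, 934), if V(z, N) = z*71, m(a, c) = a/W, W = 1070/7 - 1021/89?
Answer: -1233917551795536/84113342593 ≈ -14670.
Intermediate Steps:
W = 88083/623 (W = 1070*(⅐) - 1021*1/89 = 1070/7 - 1021/89 = 88083/623 ≈ 141.39)
m(a, c) = 623*a/88083 (m(a, c) = a/(88083/623) = a*(623/88083) = 623*a/88083)
V(z, N) = 71*z
-2290734/1383739 + V(-998, 1990)/m(683, 934) = -2290734/1383739 + (71*(-998))/(((623/88083)*683)) = -2290734*1/1383739 - 70858/425509/88083 = -2290734/1383739 - 70858*88083/425509 = -2290734/1383739 - 6241385214/425509 = -1233917551795536/84113342593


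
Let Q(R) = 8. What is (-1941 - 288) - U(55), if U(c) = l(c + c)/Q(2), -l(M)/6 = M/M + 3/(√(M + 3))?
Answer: -8913/4 + 9*√113/452 ≈ -2228.0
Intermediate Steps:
l(M) = -6 - 18/√(3 + M) (l(M) = -6*(M/M + 3/(√(M + 3))) = -6*(1 + 3/(√(3 + M))) = -6*(1 + 3/√(3 + M)) = -6 - 18/√(3 + M))
U(c) = -¾ - 9/(4*√(3 + 2*c)) (U(c) = (-6 - 18/√(3 + (c + c)))/8 = (-6 - 18/√(3 + 2*c))*(⅛) = -¾ - 9/(4*√(3 + 2*c)))
(-1941 - 288) - U(55) = (-1941 - 288) - (-¾ - 9/(4*√(3 + 2*55))) = -2229 - (-¾ - 9/(4*√(3 + 110))) = -2229 - (-¾ - 9*√113/452) = -2229 + (¾ + 9*√113/452) = -8913/4 + 9*√113/452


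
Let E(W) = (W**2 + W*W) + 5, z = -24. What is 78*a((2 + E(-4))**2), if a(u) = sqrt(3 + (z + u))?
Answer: 780*sqrt(15) ≈ 3020.9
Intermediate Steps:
E(W) = 5 + 2*W**2 (E(W) = (W**2 + W**2) + 5 = 2*W**2 + 5 = 5 + 2*W**2)
a(u) = sqrt(-21 + u) (a(u) = sqrt(3 + (-24 + u)) = sqrt(-21 + u))
78*a((2 + E(-4))**2) = 78*sqrt(-21 + (2 + (5 + 2*(-4)**2))**2) = 78*sqrt(-21 + (2 + (5 + 2*16))**2) = 78*sqrt(-21 + (2 + (5 + 32))**2) = 78*sqrt(-21 + (2 + 37)**2) = 78*sqrt(-21 + 39**2) = 78*sqrt(-21 + 1521) = 78*sqrt(1500) = 78*(10*sqrt(15)) = 780*sqrt(15)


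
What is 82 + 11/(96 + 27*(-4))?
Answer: 973/12 ≈ 81.083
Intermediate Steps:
82 + 11/(96 + 27*(-4)) = 82 + 11/(96 - 108) = 82 + 11/(-12) = 82 + 11*(-1/12) = 82 - 11/12 = 973/12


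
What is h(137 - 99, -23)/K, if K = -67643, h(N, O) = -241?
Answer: 241/67643 ≈ 0.0035628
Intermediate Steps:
h(137 - 99, -23)/K = -241/(-67643) = -241*(-1/67643) = 241/67643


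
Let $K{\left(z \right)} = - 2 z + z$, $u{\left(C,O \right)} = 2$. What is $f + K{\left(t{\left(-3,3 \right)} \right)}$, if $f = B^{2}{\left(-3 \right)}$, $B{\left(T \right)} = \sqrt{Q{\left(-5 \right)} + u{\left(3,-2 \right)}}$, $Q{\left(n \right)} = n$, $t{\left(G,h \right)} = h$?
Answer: $-6$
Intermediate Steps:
$K{\left(z \right)} = - z$
$B{\left(T \right)} = i \sqrt{3}$ ($B{\left(T \right)} = \sqrt{-5 + 2} = \sqrt{-3} = i \sqrt{3}$)
$f = -3$ ($f = \left(i \sqrt{3}\right)^{2} = -3$)
$f + K{\left(t{\left(-3,3 \right)} \right)} = -3 - 3 = -6$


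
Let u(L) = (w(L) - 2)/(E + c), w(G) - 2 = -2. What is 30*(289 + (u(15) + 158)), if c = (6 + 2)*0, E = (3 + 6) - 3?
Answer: 13400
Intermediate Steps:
w(G) = 0 (w(G) = 2 - 2 = 0)
E = 6 (E = 9 - 3 = 6)
c = 0 (c = 8*0 = 0)
u(L) = -⅓ (u(L) = (0 - 2)/(6 + 0) = -2/6 = -2*⅙ = -⅓)
30*(289 + (u(15) + 158)) = 30*(289 + (-⅓ + 158)) = 30*(289 + 473/3) = 30*(1340/3) = 13400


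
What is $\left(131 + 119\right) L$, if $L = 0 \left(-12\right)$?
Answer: $0$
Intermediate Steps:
$L = 0$
$\left(131 + 119\right) L = \left(131 + 119\right) 0 = 250 \cdot 0 = 0$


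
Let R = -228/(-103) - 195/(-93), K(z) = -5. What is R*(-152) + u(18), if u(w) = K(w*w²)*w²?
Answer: -7264636/3193 ≈ -2275.2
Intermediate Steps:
R = 13763/3193 (R = -228*(-1/103) - 195*(-1/93) = 228/103 + 65/31 = 13763/3193 ≈ 4.3104)
u(w) = -5*w²
R*(-152) + u(18) = (13763/3193)*(-152) - 5*18² = -2091976/3193 - 5*324 = -2091976/3193 - 1620 = -7264636/3193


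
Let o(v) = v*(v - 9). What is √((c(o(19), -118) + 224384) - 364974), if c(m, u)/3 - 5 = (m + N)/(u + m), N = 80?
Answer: I*√562255/2 ≈ 374.92*I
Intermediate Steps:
o(v) = v*(-9 + v)
c(m, u) = 15 + 3*(80 + m)/(m + u) (c(m, u) = 15 + 3*((m + 80)/(u + m)) = 15 + 3*((80 + m)/(m + u)) = 15 + 3*(80 + m)/(m + u))
√((c(o(19), -118) + 224384) - 364974) = √((3*(80 + 5*(-118) + 6*(19*(-9 + 19)))/(19*(-9 + 19) - 118) + 224384) - 364974) = √((3*(80 - 590 + 6*(19*10))/(19*10 - 118) + 224384) - 364974) = √((3*(80 - 590 + 6*190)/(190 - 118) + 224384) - 364974) = √((3*(80 - 590 + 1140)/72 + 224384) - 364974) = √((3*(1/72)*630 + 224384) - 364974) = √((105/4 + 224384) - 364974) = √(897641/4 - 364974) = √(-562255/4) = I*√562255/2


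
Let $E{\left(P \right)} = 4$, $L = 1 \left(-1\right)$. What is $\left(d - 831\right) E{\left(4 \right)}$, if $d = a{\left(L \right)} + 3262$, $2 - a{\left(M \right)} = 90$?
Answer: $9372$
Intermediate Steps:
$L = -1$
$a{\left(M \right)} = -88$ ($a{\left(M \right)} = 2 - 90 = -88$)
$d = 3174$ ($d = -88 + 3262 = 3174$)
$\left(d - 831\right) E{\left(4 \right)} = \left(3174 - 831\right) 4 = 2343 \cdot 4 = 9372$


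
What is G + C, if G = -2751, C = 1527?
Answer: -1224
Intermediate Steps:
G + C = -2751 + 1527 = -1224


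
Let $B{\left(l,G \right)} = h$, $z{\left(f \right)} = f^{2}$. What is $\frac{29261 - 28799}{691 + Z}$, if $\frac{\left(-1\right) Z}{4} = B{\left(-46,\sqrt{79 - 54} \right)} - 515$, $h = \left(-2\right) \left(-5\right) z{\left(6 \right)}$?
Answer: $\frac{154}{437} \approx 0.3524$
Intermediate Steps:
$h = 360$ ($h = \left(-2\right) \left(-5\right) 6^{2} = 10 \cdot 36 = 360$)
$B{\left(l,G \right)} = 360$
$Z = 620$ ($Z = - 4 \left(360 - 515\right) = \left(-4\right) \left(-155\right) = 620$)
$\frac{29261 - 28799}{691 + Z} = \frac{29261 - 28799}{691 + 620} = \frac{462}{1311} = 462 \cdot \frac{1}{1311} = \frac{154}{437}$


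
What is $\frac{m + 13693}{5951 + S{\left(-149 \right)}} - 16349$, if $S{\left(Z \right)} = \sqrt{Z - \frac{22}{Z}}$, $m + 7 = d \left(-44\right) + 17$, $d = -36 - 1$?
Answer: $\frac{- 16349 \sqrt{3304671} + 14494357632 i}{\sqrt{3304671} - 886699 i} \approx -16346.0 - 0.0052816 i$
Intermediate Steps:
$d = -37$
$m = 1638$ ($m = -7 + \left(\left(-37\right) \left(-44\right) + 17\right) = -7 + \left(1628 + 17\right) = -7 + 1645 = 1638$)
$\frac{m + 13693}{5951 + S{\left(-149 \right)}} - 16349 = \frac{1638 + 13693}{5951 + \sqrt{-149 - \frac{22}{-149}}} - 16349 = \frac{15331}{5951 + \sqrt{-149 - - \frac{22}{149}}} - 16349 = \frac{15331}{5951 + \sqrt{-149 + \frac{22}{149}}} - 16349 = \frac{15331}{5951 + \sqrt{- \frac{22179}{149}}} - 16349 = \frac{15331}{5951 + \frac{i \sqrt{3304671}}{149}} - 16349 = -16349 + \frac{15331}{5951 + \frac{i \sqrt{3304671}}{149}}$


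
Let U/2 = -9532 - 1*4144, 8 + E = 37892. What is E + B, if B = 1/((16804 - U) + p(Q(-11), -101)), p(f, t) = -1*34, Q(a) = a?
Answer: 1671517849/44122 ≈ 37884.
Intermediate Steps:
E = 37884 (E = -8 + 37892 = 37884)
p(f, t) = -34
U = -27352 (U = 2*(-9532 - 1*4144) = 2*(-9532 - 4144) = 2*(-13676) = -27352)
B = 1/44122 (B = 1/((16804 - 1*(-27352)) - 34) = 1/((16804 + 27352) - 34) = 1/(44156 - 34) = 1/44122 ≈ 2.2664e-5)
E + B = 37884 + 1/44122 = 1671517849/44122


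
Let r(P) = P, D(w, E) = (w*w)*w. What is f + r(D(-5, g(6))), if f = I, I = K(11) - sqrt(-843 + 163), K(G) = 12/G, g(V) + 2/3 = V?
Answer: -1363/11 - 2*I*sqrt(170) ≈ -123.91 - 26.077*I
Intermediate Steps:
g(V) = -2/3 + V
D(w, E) = w**3 (D(w, E) = w**2*w = w**3)
I = 12/11 - 2*I*sqrt(170) (I = 12/11 - sqrt(-843 + 163) = 12*(1/11) - sqrt(-680) = 12/11 - 2*I*sqrt(170) ≈ 1.0909 - 26.077*I)
f = 12/11 - 2*I*sqrt(170) ≈ 1.0909 - 26.077*I
f + r(D(-5, g(6))) = (12/11 - 2*I*sqrt(170)) + (-5)**3 = (12/11 - 2*I*sqrt(170)) - 125 = -1363/11 - 2*I*sqrt(170)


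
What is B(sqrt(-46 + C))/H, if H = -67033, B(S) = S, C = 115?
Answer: -sqrt(69)/67033 ≈ -0.00012392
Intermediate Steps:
B(sqrt(-46 + C))/H = sqrt(-46 + 115)/(-67033) = sqrt(69)*(-1/67033) = -sqrt(69)/67033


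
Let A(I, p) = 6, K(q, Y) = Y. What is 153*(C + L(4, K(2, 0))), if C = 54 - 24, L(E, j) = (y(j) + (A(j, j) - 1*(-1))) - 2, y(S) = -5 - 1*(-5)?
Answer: 5355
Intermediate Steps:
y(S) = 0 (y(S) = -5 + 5 = 0)
L(E, j) = 5 (L(E, j) = (0 + (6 - 1*(-1))) - 2 = (0 + (6 + 1)) - 2 = (0 + 7) - 2 = 7 - 2 = 5)
C = 30
153*(C + L(4, K(2, 0))) = 153*(30 + 5) = 153*35 = 5355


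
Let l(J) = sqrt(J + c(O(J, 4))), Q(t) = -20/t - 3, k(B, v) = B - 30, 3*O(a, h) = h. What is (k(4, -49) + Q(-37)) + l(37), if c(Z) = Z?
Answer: -1053/37 + sqrt(345)/3 ≈ -22.268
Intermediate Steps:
O(a, h) = h/3
k(B, v) = -30 + B
Q(t) = -3 - 20/t (Q(t) = -20/t - 3 = -3 - 20/t)
l(J) = sqrt(4/3 + J) (l(J) = sqrt(J + (1/3)*4) = sqrt(J + 4/3) = sqrt(4/3 + J))
(k(4, -49) + Q(-37)) + l(37) = ((-30 + 4) + (-3 - 20/(-37))) + sqrt(12 + 9*37)/3 = (-26 + (-3 - 20*(-1/37))) + sqrt(12 + 333)/3 = (-26 + (-3 + 20/37)) + sqrt(345)/3 = (-26 - 91/37) + sqrt(345)/3 = -1053/37 + sqrt(345)/3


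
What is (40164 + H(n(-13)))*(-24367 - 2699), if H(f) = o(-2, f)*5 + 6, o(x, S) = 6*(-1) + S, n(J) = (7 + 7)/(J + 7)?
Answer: -1086113470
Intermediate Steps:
n(J) = 14/(7 + J)
o(x, S) = -6 + S
H(f) = -24 + 5*f (H(f) = (-6 + f)*5 + 6 = (-30 + 5*f) + 6 = -24 + 5*f)
(40164 + H(n(-13)))*(-24367 - 2699) = (40164 + (-24 + 5*(14/(7 - 13))))*(-24367 - 2699) = (40164 + (-24 + 5*(14/(-6))))*(-27066) = (40164 + (-24 + 5*(14*(-1/6))))*(-27066) = (40164 + (-24 + 5*(-7/3)))*(-27066) = (40164 + (-24 - 35/3))*(-27066) = (40164 - 107/3)*(-27066) = (120385/3)*(-27066) = -1086113470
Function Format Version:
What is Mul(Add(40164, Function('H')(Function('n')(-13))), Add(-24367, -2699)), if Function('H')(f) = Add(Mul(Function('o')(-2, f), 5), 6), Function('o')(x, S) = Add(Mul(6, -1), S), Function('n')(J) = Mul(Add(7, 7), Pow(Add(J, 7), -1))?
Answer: -1086113470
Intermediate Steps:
Function('n')(J) = Mul(14, Pow(Add(7, J), -1))
Function('o')(x, S) = Add(-6, S)
Function('H')(f) = Add(-24, Mul(5, f)) (Function('H')(f) = Add(Mul(Add(-6, f), 5), 6) = Add(Add(-30, Mul(5, f)), 6) = Add(-24, Mul(5, f)))
Mul(Add(40164, Function('H')(Function('n')(-13))), Add(-24367, -2699)) = Mul(Add(40164, Add(-24, Mul(5, Mul(14, Pow(Add(7, -13), -1))))), Add(-24367, -2699)) = Mul(Add(40164, Add(-24, Mul(5, Mul(14, Pow(-6, -1))))), -27066) = Mul(Add(40164, Add(-24, Mul(5, Mul(14, Rational(-1, 6))))), -27066) = Mul(Add(40164, Add(-24, Mul(5, Rational(-7, 3)))), -27066) = Mul(Add(40164, Add(-24, Rational(-35, 3))), -27066) = Mul(Add(40164, Rational(-107, 3)), -27066) = Mul(Rational(120385, 3), -27066) = -1086113470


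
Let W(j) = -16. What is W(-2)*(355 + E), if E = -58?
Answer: -4752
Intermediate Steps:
W(-2)*(355 + E) = -16*(355 - 58) = -16*297 = -4752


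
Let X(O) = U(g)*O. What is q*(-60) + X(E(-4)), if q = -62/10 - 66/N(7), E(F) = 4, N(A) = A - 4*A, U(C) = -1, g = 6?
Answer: 1256/7 ≈ 179.43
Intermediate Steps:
N(A) = -3*A
q = -107/35 (q = -62/10 - 66/((-3*7)) = -62*⅒ - 66/(-21) = -31/5 - 66*(-1/21) = -31/5 + 22/7 = -107/35 ≈ -3.0571)
X(O) = -O
q*(-60) + X(E(-4)) = -107/35*(-60) - 1*4 = 1284/7 - 4 = 1256/7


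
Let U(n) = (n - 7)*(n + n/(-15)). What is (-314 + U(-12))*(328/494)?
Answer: -82984/1235 ≈ -67.193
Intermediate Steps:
U(n) = 14*n*(-7 + n)/15 (U(n) = (-7 + n)*(n + n*(-1/15)) = (-7 + n)*(n - n/15) = (-7 + n)*(14*n/15) = 14*n*(-7 + n)/15)
(-314 + U(-12))*(328/494) = (-314 + (14/15)*(-12)*(-7 - 12))*(328/494) = (-314 + (14/15)*(-12)*(-19))*(328*(1/494)) = (-314 + 1064/5)*(164/247) = -506/5*164/247 = -82984/1235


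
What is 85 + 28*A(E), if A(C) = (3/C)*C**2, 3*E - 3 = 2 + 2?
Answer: 281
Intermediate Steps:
E = 7/3 (E = 1 + (2 + 2)/3 = 1 + (1/3)*4 = 1 + 4/3 = 7/3 ≈ 2.3333)
A(C) = 3*C
85 + 28*A(E) = 85 + 28*(3*(7/3)) = 85 + 28*7 = 85 + 196 = 281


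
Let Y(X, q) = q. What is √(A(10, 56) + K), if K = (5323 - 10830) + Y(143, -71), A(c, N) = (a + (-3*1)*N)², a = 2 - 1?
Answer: 3*√2479 ≈ 149.37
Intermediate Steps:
a = 1
A(c, N) = (1 - 3*N)² (A(c, N) = (1 + (-3*1)*N)² = (1 - 3*N)²)
K = -5578 (K = (5323 - 10830) - 71 = -5507 - 71 = -5578)
√(A(10, 56) + K) = √((-1 + 3*56)² - 5578) = √((-1 + 168)² - 5578) = √(167² - 5578) = √(27889 - 5578) = √22311 = 3*√2479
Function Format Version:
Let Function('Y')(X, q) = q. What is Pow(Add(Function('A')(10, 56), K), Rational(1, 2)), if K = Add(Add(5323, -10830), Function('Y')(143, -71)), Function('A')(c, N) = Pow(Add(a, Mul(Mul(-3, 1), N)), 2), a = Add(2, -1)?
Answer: Mul(3, Pow(2479, Rational(1, 2))) ≈ 149.37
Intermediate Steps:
a = 1
Function('A')(c, N) = Pow(Add(1, Mul(-3, N)), 2) (Function('A')(c, N) = Pow(Add(1, Mul(Mul(-3, 1), N)), 2) = Pow(Add(1, Mul(-3, N)), 2))
K = -5578 (K = Add(Add(5323, -10830), -71) = Add(-5507, -71) = -5578)
Pow(Add(Function('A')(10, 56), K), Rational(1, 2)) = Pow(Add(Pow(Add(-1, Mul(3, 56)), 2), -5578), Rational(1, 2)) = Pow(Add(Pow(Add(-1, 168), 2), -5578), Rational(1, 2)) = Pow(Add(Pow(167, 2), -5578), Rational(1, 2)) = Pow(Add(27889, -5578), Rational(1, 2)) = Pow(22311, Rational(1, 2)) = Mul(3, Pow(2479, Rational(1, 2)))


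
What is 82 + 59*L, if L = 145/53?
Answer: 12901/53 ≈ 243.42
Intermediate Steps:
L = 145/53 (L = 145*(1/53) = 145/53 ≈ 2.7358)
82 + 59*L = 82 + 59*(145/53) = 82 + 8555/53 = 12901/53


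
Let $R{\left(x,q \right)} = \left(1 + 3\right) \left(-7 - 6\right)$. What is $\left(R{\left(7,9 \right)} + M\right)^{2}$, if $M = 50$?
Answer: $4$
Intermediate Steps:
$R{\left(x,q \right)} = -52$ ($R{\left(x,q \right)} = 4 \left(-13\right) = -52$)
$\left(R{\left(7,9 \right)} + M\right)^{2} = \left(-52 + 50\right)^{2} = \left(-2\right)^{2} = 4$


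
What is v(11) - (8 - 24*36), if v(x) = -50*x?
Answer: 306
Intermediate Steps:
v(11) - (8 - 24*36) = -50*11 - (8 - 24*36) = -550 - (8 - 864) = -550 - 1*(-856) = -550 + 856 = 306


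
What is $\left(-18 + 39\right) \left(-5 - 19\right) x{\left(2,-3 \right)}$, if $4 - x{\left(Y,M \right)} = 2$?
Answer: $-1008$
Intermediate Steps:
$x{\left(Y,M \right)} = 2$ ($x{\left(Y,M \right)} = 4 - 2 = 2$)
$\left(-18 + 39\right) \left(-5 - 19\right) x{\left(2,-3 \right)} = \left(-18 + 39\right) \left(-5 - 19\right) 2 = 21 \left(-24\right) 2 = \left(-504\right) 2 = -1008$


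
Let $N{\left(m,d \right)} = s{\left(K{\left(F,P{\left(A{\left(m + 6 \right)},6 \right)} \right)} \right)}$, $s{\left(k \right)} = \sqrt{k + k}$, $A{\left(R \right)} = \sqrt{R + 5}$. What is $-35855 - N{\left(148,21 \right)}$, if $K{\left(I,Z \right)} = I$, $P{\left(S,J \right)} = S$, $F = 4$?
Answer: $-35855 - 2 \sqrt{2} \approx -35858.0$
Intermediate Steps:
$A{\left(R \right)} = \sqrt{5 + R}$
$s{\left(k \right)} = \sqrt{2} \sqrt{k}$ ($s{\left(k \right)} = \sqrt{2 k} = \sqrt{2} \sqrt{k}$)
$N{\left(m,d \right)} = 2 \sqrt{2}$ ($N{\left(m,d \right)} = \sqrt{2} \sqrt{4} = \sqrt{2} \cdot 2 = 2 \sqrt{2}$)
$-35855 - N{\left(148,21 \right)} = -35855 - 2 \sqrt{2}$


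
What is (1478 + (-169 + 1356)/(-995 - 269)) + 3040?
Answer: 5709565/1264 ≈ 4517.1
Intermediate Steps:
(1478 + (-169 + 1356)/(-995 - 269)) + 3040 = (1478 + 1187/(-1264)) + 3040 = (1478 + 1187*(-1/1264)) + 3040 = (1478 - 1187/1264) + 3040 = 1867005/1264 + 3040 = 5709565/1264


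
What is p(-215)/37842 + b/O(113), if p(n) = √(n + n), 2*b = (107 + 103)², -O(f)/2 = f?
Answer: -11025/113 + I*√430/37842 ≈ -97.566 + 0.00054797*I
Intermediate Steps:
O(f) = -2*f
b = 22050 (b = (107 + 103)²/2 = (½)*210² = (½)*44100 = 22050)
p(n) = √2*√n (p(n) = √(2*n) = √2*√n)
p(-215)/37842 + b/O(113) = (√2*√(-215))/37842 + 22050/((-2*113)) = (√2*(I*√215))*(1/37842) + 22050/(-226) = (I*√430)*(1/37842) + 22050*(-1/226) = I*√430/37842 - 11025/113 = -11025/113 + I*√430/37842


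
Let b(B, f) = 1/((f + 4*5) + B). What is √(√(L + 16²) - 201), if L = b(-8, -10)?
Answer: √(-804 + 6*√114)/2 ≈ 13.601*I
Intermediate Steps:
b(B, f) = 1/(20 + B + f) (b(B, f) = 1/((f + 20) + B) = 1/((20 + f) + B) = 1/(20 + B + f))
L = ½ (L = 1/(20 - 8 - 10) = 1/2 = ½ ≈ 0.50000)
√(√(L + 16²) - 201) = √(√(½ + 16²) - 201) = √(√(½ + 256) - 201) = √(√(513/2) - 201) = √(3*√114/2 - 201) = √(-201 + 3*√114/2)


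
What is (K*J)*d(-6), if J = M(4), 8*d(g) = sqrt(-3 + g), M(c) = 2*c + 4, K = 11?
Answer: 99*I/2 ≈ 49.5*I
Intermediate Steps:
M(c) = 4 + 2*c
d(g) = sqrt(-3 + g)/8
J = 12 (J = 4 + 2*4 = 4 + 8 = 12)
(K*J)*d(-6) = (11*12)*(sqrt(-3 - 6)/8) = 132*(sqrt(-9)/8) = 132*((3*I)/8) = 132*(3*I/8) = 99*I/2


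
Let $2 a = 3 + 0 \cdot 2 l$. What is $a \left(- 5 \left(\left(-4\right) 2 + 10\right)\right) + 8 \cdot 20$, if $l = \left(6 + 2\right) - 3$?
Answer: $145$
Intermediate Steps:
$l = 5$ ($l = 8 - 3 = 5$)
$a = \frac{3}{2}$ ($a = \frac{3 + 0 \cdot 2 \cdot 5}{2} = \frac{3 + 0 \cdot 5}{2} = \frac{3 + 0}{2} = \frac{1}{2} \cdot 3 = \frac{3}{2} \approx 1.5$)
$a \left(- 5 \left(\left(-4\right) 2 + 10\right)\right) + 8 \cdot 20 = \frac{3 \left(- 5 \left(\left(-4\right) 2 + 10\right)\right)}{2} + 8 \cdot 20 = \frac{3 \left(- 5 \left(-8 + 10\right)\right)}{2} + 160 = \frac{3 \left(\left(-5\right) 2\right)}{2} + 160 = \frac{3}{2} \left(-10\right) + 160 = -15 + 160 = 145$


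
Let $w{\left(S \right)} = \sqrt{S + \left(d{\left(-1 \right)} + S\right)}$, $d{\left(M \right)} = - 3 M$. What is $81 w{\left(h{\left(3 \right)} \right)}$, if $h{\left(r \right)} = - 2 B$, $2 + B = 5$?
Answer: $243 i \approx 243.0 i$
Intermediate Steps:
$B = 3$ ($B = -2 + 5 = 3$)
$h{\left(r \right)} = -6$ ($h{\left(r \right)} = \left(-2\right) 3 = -6$)
$w{\left(S \right)} = \sqrt{3 + 2 S}$ ($w{\left(S \right)} = \sqrt{S + \left(\left(-3\right) \left(-1\right) + S\right)} = \sqrt{S + \left(3 + S\right)} = \sqrt{3 + 2 S}$)
$81 w{\left(h{\left(3 \right)} \right)} = 81 \sqrt{3 + 2 \left(-6\right)} = 81 \sqrt{3 - 12} = 81 \sqrt{-9} = 81 \cdot 3 i = 243 i$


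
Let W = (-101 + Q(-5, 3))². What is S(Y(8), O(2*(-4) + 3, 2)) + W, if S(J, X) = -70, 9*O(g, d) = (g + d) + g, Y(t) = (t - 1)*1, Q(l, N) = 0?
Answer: 10131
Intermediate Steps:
Y(t) = -1 + t (Y(t) = (-1 + t)*1 = -1 + t)
W = 10201 (W = (-101 + 0)² = (-101)² = 10201)
O(g, d) = d/9 + 2*g/9 (O(g, d) = ((g + d) + g)/9 = ((d + g) + g)/9 = (d + 2*g)/9 = d/9 + 2*g/9)
S(Y(8), O(2*(-4) + 3, 2)) + W = -70 + 10201 = 10131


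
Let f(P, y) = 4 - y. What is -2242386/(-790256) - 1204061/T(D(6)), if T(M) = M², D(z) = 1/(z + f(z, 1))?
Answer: -38536414278255/395128 ≈ -9.7529e+7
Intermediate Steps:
D(z) = 1/(3 + z) (D(z) = 1/(z + (4 - 1*1)) = 1/(z + (4 - 1)) = 1/(z + 3) = 1/(3 + z))
-2242386/(-790256) - 1204061/T(D(6)) = -2242386/(-790256) - 1204061*(3 + 6)² = -2242386*(-1/790256) - 1204061/((1/9)²) = 1121193/395128 - 1204061/((⅑)²) = 1121193/395128 - 1204061/1/81 = 1121193/395128 - 1204061*81 = 1121193/395128 - 97528941 = -38536414278255/395128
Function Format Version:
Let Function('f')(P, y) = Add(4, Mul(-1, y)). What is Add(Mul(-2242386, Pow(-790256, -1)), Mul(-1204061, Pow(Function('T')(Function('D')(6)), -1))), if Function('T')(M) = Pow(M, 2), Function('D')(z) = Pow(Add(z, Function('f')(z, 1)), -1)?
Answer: Rational(-38536414278255, 395128) ≈ -9.7529e+7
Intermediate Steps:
Function('D')(z) = Pow(Add(3, z), -1) (Function('D')(z) = Pow(Add(z, Add(4, Mul(-1, 1))), -1) = Pow(Add(z, Add(4, -1)), -1) = Pow(Add(z, 3), -1) = Pow(Add(3, z), -1))
Add(Mul(-2242386, Pow(-790256, -1)), Mul(-1204061, Pow(Function('T')(Function('D')(6)), -1))) = Add(Mul(-2242386, Pow(-790256, -1)), Mul(-1204061, Pow(Pow(Pow(Add(3, 6), -1), 2), -1))) = Add(Mul(-2242386, Rational(-1, 790256)), Mul(-1204061, Pow(Pow(Pow(9, -1), 2), -1))) = Add(Rational(1121193, 395128), Mul(-1204061, Pow(Pow(Rational(1, 9), 2), -1))) = Add(Rational(1121193, 395128), Mul(-1204061, Pow(Rational(1, 81), -1))) = Add(Rational(1121193, 395128), Mul(-1204061, 81)) = Add(Rational(1121193, 395128), -97528941) = Rational(-38536414278255, 395128)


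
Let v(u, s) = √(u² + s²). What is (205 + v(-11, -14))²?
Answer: (205 + √317)² ≈ 49642.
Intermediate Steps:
v(u, s) = √(s² + u²)
(205 + v(-11, -14))² = (205 + √((-14)² + (-11)²))² = (205 + √(196 + 121))² = (205 + √317)²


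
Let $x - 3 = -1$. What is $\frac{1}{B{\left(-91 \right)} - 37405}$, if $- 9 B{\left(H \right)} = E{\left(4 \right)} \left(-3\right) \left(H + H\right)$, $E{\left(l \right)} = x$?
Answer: $- \frac{3}{112579} \approx -2.6648 \cdot 10^{-5}$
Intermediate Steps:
$x = 2$ ($x = 3 - 1 = 2$)
$E{\left(l \right)} = 2$
$B{\left(H \right)} = \frac{4 H}{3}$ ($B{\left(H \right)} = - \frac{2 \left(-3\right) \left(H + H\right)}{9} = - \frac{\left(-6\right) 2 H}{9} = - \frac{\left(-12\right) H}{9} = \frac{4 H}{3}$)
$\frac{1}{B{\left(-91 \right)} - 37405} = \frac{1}{\frac{4}{3} \left(-91\right) - 37405} = \frac{1}{- \frac{364}{3} - 37405} = \frac{1}{- \frac{112579}{3}} = - \frac{3}{112579}$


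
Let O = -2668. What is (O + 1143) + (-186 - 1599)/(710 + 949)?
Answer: -120560/79 ≈ -1526.1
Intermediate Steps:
(O + 1143) + (-186 - 1599)/(710 + 949) = (-2668 + 1143) + (-186 - 1599)/(710 + 949) = -1525 - 1785/1659 = -1525 - 1785*1/1659 = -1525 - 85/79 = -120560/79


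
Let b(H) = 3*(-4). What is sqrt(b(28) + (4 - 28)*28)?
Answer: 6*I*sqrt(19) ≈ 26.153*I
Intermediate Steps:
b(H) = -12
sqrt(b(28) + (4 - 28)*28) = sqrt(-12 + (4 - 28)*28) = sqrt(-12 - 24*28) = sqrt(-12 - 672) = sqrt(-684) = 6*I*sqrt(19)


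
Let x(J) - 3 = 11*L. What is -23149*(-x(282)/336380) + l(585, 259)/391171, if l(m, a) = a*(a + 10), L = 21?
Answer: 97379855503/5981004590 ≈ 16.282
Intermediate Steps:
x(J) = 234 (x(J) = 3 + 11*21 = 3 + 231 = 234)
l(m, a) = a*(10 + a)
-23149*(-x(282)/336380) + l(585, 259)/391171 = -23149/((-336380/234)) + (259*(10 + 259))/391171 = -23149/((-336380*1/234)) + (259*269)*(1/391171) = -23149/(-168190/117) + 69671*(1/391171) = -23149*(-117/168190) + 69671/391171 = 2708433/168190 + 69671/391171 = 97379855503/5981004590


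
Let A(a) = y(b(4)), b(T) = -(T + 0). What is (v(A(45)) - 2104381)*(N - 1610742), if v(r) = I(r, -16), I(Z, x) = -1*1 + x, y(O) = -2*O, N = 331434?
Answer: 2692173196584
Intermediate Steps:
b(T) = -T
I(Z, x) = -1 + x
A(a) = 8 (A(a) = -(-2)*4 = -2*(-4) = 8)
v(r) = -17 (v(r) = -1 - 16 = -17)
(v(A(45)) - 2104381)*(N - 1610742) = (-17 - 2104381)*(331434 - 1610742) = -2104398*(-1279308) = 2692173196584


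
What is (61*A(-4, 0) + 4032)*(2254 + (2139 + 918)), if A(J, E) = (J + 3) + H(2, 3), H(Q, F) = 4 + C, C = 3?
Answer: 23357778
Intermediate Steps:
H(Q, F) = 7 (H(Q, F) = 4 + 3 = 7)
A(J, E) = 10 + J (A(J, E) = (J + 3) + 7 = (3 + J) + 7 = 10 + J)
(61*A(-4, 0) + 4032)*(2254 + (2139 + 918)) = (61*(10 - 4) + 4032)*(2254 + (2139 + 918)) = (61*6 + 4032)*(2254 + 3057) = (366 + 4032)*5311 = 4398*5311 = 23357778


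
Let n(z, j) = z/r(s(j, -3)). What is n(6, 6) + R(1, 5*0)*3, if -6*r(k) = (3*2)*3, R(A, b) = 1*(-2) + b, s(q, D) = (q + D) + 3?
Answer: -8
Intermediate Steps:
s(q, D) = 3 + D + q (s(q, D) = (D + q) + 3 = 3 + D + q)
R(A, b) = -2 + b
r(k) = -3 (r(k) = -3*2*3/6 = -3)
n(z, j) = -z/3 (n(z, j) = z/(-3) = z*(-⅓) = -z/3)
n(6, 6) + R(1, 5*0)*3 = -⅓*6 + (-2 + 5*0)*3 = -2 + (-2 + 0)*3 = -2 - 2*3 = -2 - 6 = -8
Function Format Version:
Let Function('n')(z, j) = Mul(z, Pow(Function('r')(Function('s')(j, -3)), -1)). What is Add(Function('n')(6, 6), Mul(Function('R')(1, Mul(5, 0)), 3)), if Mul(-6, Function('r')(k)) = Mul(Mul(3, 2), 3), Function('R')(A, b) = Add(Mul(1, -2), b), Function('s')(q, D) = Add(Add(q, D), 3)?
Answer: -8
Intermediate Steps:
Function('s')(q, D) = Add(3, D, q) (Function('s')(q, D) = Add(Add(D, q), 3) = Add(3, D, q))
Function('R')(A, b) = Add(-2, b)
Function('r')(k) = -3 (Function('r')(k) = Mul(Rational(-1, 6), Mul(Mul(3, 2), 3)) = Mul(Rational(-1, 6), Mul(6, 3)) = Mul(Rational(-1, 6), 18) = -3)
Function('n')(z, j) = Mul(Rational(-1, 3), z) (Function('n')(z, j) = Mul(z, Pow(-3, -1)) = Mul(z, Rational(-1, 3)) = Mul(Rational(-1, 3), z))
Add(Function('n')(6, 6), Mul(Function('R')(1, Mul(5, 0)), 3)) = Add(Mul(Rational(-1, 3), 6), Mul(Add(-2, Mul(5, 0)), 3)) = Add(-2, Mul(Add(-2, 0), 3)) = Add(-2, Mul(-2, 3)) = Add(-2, -6) = -8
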